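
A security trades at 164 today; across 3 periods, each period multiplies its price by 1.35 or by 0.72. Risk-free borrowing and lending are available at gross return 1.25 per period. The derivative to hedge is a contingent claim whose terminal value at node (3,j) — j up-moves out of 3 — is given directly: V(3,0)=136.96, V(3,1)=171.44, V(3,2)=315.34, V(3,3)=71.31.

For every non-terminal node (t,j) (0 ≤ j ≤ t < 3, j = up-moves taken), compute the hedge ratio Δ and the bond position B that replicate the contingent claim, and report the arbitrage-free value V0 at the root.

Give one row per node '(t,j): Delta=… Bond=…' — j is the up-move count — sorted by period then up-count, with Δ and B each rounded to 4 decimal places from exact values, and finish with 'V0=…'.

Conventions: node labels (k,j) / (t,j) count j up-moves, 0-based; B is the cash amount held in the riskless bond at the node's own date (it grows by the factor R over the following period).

Under the risk-neutral measure, an up-move has probability p* = (R−d)/(u−d) = 0.8413 and values discount at R = 1.25.
Expiry values: V(3,0)=136.9600, V(3,1)=171.4400, V(3,2)=315.3400, V(3,3)=71.3100
(2,0): S=85.0176. Δ = (V_up−V_dn)/(S_up−S_dn) = (171.4400−136.9600)/(114.7738−61.2127) = 0.6438. V = [p*·171.4400 + (1−p*)·136.9600]/1.25 = 132.7736. B = V − Δ·S = 78.0434.
(2,1): S=159.4080. Δ = (V_up−V_dn)/(S_up−S_dn) = (315.3400−171.4400)/(215.2008−114.7738) = 1.4329. V = [p*·315.3400 + (1−p*)·171.4400]/1.25 = 233.9990. B = V − Δ·S = 5.5863.
(2,2): S=298.8900. Δ = (V_up−V_dn)/(S_up−S_dn) = (71.3100−315.3400)/(403.5015−215.2008) = -1.2960. V = [p*·71.3100 + (1−p*)·315.3400]/1.25 = 88.0359. B = V − Δ·S = 475.3851.
(1,0): S=118.0800. Δ = (V_up−V_dn)/(S_up−S_dn) = (233.9990−132.7736)/(159.4080−85.0176) = 1.3607. V = [p*·233.9990 + (1−p*)·132.7736]/1.25 = 174.3452. B = V − Δ·S = 13.6699.
(1,1): S=221.4000. Δ = (V_up−V_dn)/(S_up−S_dn) = (88.0359−233.9990)/(298.8900−159.4080) = -1.0465. V = [p*·88.0359 + (1−p*)·233.9990]/1.25 = 88.9637. B = V − Δ·S = 320.6511.
(0,0): S=164.0000. Δ = (V_up−V_dn)/(S_up−S_dn) = (88.9637−174.3452)/(221.4000−118.0800) = -0.8264. V = [p*·88.9637 + (1−p*)·174.3452]/1.25 = 82.0131. B = V − Δ·S = 217.5392.
Sanity check at the root: Δ(0,0)·S0 + B(0,0) reproduces V0 = 82.0131.

(0,0): Delta=-0.8264 Bond=217.5392
(1,0): Delta=1.3607 Bond=13.6699
(1,1): Delta=-1.0465 Bond=320.6511
(2,0): Delta=0.6438 Bond=78.0434
(2,1): Delta=1.4329 Bond=5.5863
(2,2): Delta=-1.2960 Bond=475.3851
V0=82.0131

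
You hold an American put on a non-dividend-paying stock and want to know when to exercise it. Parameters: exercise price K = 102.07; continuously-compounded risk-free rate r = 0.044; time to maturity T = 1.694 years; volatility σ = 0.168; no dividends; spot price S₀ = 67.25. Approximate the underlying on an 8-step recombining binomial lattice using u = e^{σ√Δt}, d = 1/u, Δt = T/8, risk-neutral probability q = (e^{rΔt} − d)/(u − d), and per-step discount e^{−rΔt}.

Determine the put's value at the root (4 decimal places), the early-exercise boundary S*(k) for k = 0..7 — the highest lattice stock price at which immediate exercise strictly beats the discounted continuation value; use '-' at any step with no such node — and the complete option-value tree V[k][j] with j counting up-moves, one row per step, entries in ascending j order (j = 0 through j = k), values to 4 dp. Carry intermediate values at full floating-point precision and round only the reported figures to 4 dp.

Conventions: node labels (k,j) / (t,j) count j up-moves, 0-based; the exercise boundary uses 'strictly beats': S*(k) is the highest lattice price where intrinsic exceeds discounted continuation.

price = 34.8200
boundary = 67.2500 72.6552 78.4948 84.8037 78.4948 84.8037 91.6197 84.8037
tree:
34.8200
39.8230 29.4148
44.4539 34.8200 23.5752
48.7402 39.8230 29.4148 17.2663
52.7077 44.4539 34.8200 23.5752 11.0166
56.3800 48.7402 39.8230 29.4148 17.2663 5.9083
59.7791 52.7077 44.4539 34.8200 23.5752 10.4503 2.1595
62.9253 56.3800 48.7402 39.8230 29.4148 17.2663 4.7505 0.0000
65.8374 59.7791 52.7077 44.4539 34.8200 23.5752 10.4503 0.0000 0.0000

Δt=0.21175, u=1.08037, d=0.92561, q=0.54116, disc=e^(-rΔt)=0.99073
k=8 terminal: V=max(K-S,0) → 65.8374 59.7791 52.7077 44.4539 34.8200 23.5752 10.4503 0.0000 0.0000
k=7: j=0 S=39.1447 intr=62.9253 cont=61.9787 V=62.9253[EX]; j=1 S=45.6900 intr=56.3800 cont=55.4334 V=56.3800[EX]; j=2 S=53.3298 intr=48.7402 cont=47.7937 V=48.7402[EX]; j=3 S=62.2470 intr=39.8230 cont=38.8765 V=39.8230[EX]; j=4 S=72.6552 intr=29.4148 cont=28.4683 V=29.4148[EX]; j=5 S=84.8037 intr=17.2663 cont=16.3197 V=17.2663[EX]; j=6 S=98.9836 intr=3.0864 cont=4.7505 V=4.7505[hold]; j=7 S=115.5344 intr=0.0000 cont=0.0000 V=0.0000[hold]  S*(7)=84.8037
k=6: j=0 S=42.2909 intr=59.7791 cont=58.8325 V=59.7791[EX]; j=1 S=49.3623 intr=52.7077 cont=51.7611 V=52.7077[EX]; j=2 S=57.6161 intr=44.4539 cont=43.5073 V=44.4539[EX]; j=3 S=67.2500 intr=34.8200 cont=33.8734 V=34.8200[EX]; j=4 S=78.4948 intr=23.5752 cont=22.6287 V=23.5752[EX]; j=5 S=91.6197 intr=10.4503 cont=10.3959 V=10.4503[EX]; j=6 S=106.9393 intr=0.0000 cont=2.1595 V=2.1595[hold]  S*(6)=91.6197
k=5: j=0 S=45.6900 intr=56.3800 cont=55.4334 V=56.3800[EX]; j=1 S=53.3298 intr=48.7402 cont=47.7937 V=48.7402[EX]; j=2 S=62.2470 intr=39.8230 cont=38.8765 V=39.8230[EX]; j=3 S=72.6552 intr=29.4148 cont=28.4683 V=29.4148[EX]; j=4 S=84.8037 intr=17.2663 cont=16.3197 V=17.2663[EX]; j=5 S=98.9836 intr=3.0864 cont=5.9083 V=5.9083[hold]  S*(5)=84.8037
k=4: j=0 S=49.3623 intr=52.7077 cont=51.7611 V=52.7077[EX]; j=1 S=57.6161 intr=44.4539 cont=43.5073 V=44.4539[EX]; j=2 S=67.2500 intr=34.8200 cont=33.8734 V=34.8200[EX]; j=3 S=78.4948 intr=23.5752 cont=22.6287 V=23.5752[EX]; j=4 S=91.6197 intr=10.4503 cont=11.0166 V=11.0166[hold]  S*(4)=78.4948
k=3: j=0 S=53.3298 intr=48.7402 cont=47.7937 V=48.7402[EX]; j=1 S=62.2470 intr=39.8230 cont=38.8765 V=39.8230[EX]; j=2 S=72.6552 intr=29.4148 cont=28.4683 V=29.4148[EX]; j=3 S=84.8037 intr=17.2663 cont=16.6234 V=17.2663[EX]  S*(3)=84.8037
k=2: j=0 S=57.6161 intr=44.4539 cont=43.5073 V=44.4539[EX]; j=1 S=67.2500 intr=34.8200 cont=33.8734 V=34.8200[EX]; j=2 S=78.4948 intr=23.5752 cont=22.6287 V=23.5752[EX]  S*(2)=78.4948
k=1: j=0 S=62.2470 intr=39.8230 cont=38.8765 V=39.8230[EX]; j=1 S=72.6552 intr=29.4148 cont=28.4683 V=29.4148[EX]  S*(1)=72.6552
k=0: j=0 S=67.2500 intr=34.8200 cont=33.8734 V=34.8200[EX]  S*(0)=67.2500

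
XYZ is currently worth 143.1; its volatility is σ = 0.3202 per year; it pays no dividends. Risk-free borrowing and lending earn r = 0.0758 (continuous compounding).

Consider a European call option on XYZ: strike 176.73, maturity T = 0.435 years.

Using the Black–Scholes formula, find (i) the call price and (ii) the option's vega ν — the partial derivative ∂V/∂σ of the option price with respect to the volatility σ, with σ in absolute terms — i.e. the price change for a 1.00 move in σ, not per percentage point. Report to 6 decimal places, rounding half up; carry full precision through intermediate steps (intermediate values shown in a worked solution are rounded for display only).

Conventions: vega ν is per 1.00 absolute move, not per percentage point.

σ√T = 0.3202·√0.435 = 0.211186
d₁ = (ln(S/K) + (r+σ²/2)T) / (σ√T) = (ln(143.1/176.73) + (0.0758+0.3202²/2)·0.435) / 0.211186 = (-0.211079 + 0.055273) / 0.211186 = -0.737768
d₂ = d₁ − σ√T = -0.737768 − 0.211186 = -0.948955
e^{−rT} = 0.967565
N(d₁) = 0.230328,  N(d₂) = 0.171322
Call price V = S·N(d₁) − K·e^{−rT}·N(d₂) = 32.959889 − 29.295644 = 3.664245
φ(d₁) = (1/√(2π))·e^{−d₁²/2} = 0.303890
ν = S·φ(d₁)·√T = 28.681422

price = 3.664245
ν = 28.681422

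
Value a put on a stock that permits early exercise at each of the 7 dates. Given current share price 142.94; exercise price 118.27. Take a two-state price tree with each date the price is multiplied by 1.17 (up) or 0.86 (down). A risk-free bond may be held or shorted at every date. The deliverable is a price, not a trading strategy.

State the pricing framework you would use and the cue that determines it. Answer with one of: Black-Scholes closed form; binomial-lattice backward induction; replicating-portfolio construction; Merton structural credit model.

framework: binomial-lattice backward induction

Key observation: early exercise of the strike-118.27 put must be checked at each of the 7 dates (spot 142.94), which forces a node-by-node comparison of intrinsic and continuation value backward from expiry.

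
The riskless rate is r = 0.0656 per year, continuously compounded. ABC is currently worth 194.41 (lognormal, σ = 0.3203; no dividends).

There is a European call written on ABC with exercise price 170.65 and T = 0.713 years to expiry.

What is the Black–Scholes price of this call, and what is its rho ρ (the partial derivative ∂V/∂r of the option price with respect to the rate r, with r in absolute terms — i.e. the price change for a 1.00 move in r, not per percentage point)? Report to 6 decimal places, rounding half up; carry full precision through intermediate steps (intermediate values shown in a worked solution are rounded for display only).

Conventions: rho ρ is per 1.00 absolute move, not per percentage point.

σ√T = 0.3203·√0.713 = 0.270459
d₁ = (ln(S/K) + (r+σ²/2)T) / (σ√T) = (ln(194.41/170.65) + (0.0656+0.3203²/2)·0.713) / 0.270459 = (0.130355 + 0.083347) / 0.270459 = 0.790143
d₂ = d₁ − σ√T = 0.790143 − 0.270459 = 0.519684
e^{−rT} = 0.954304
N(d₁) = 0.785278,  N(d₂) = 0.698358
Call price V = S·N(d₁) − K·e^{−rT}·N(d₂) = 152.665896 − 113.729033 = 38.936863
ρ = K·T·e^{−rT}·N(d₂) = 81.088800

price = 38.936863
ρ = 81.088800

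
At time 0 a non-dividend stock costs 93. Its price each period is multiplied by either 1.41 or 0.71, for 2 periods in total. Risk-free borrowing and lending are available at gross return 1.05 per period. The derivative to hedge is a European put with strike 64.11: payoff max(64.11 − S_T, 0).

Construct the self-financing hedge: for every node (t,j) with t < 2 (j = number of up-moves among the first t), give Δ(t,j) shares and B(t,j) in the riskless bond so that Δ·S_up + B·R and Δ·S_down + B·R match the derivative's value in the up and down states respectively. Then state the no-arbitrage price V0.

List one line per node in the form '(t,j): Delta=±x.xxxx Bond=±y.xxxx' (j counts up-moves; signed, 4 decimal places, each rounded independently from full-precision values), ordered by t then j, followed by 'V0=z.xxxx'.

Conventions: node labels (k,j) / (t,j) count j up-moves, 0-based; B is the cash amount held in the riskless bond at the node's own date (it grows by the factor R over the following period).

(0,0): Delta=-0.1296 Bond=16.1882
(1,0): Delta=-0.3727 Bond=33.0510
(1,1): Delta=0.0000 Bond=0.0000
V0=4.1332

Under the risk-neutral measure, an up-move has probability p* = (R−d)/(u−d) = 0.4857 and values discount at R = 1.05.
At maturity the claim pays: V(2,0)=17.2287, V(2,1)=0.0000, V(2,2)=0.0000
  t=1,j=0: stock 66.0300 → up 93.1023 (V=0.0000), down 46.8813 (V=17.2287). Price 8.4385; hedge Δ=-0.3727, bond B=33.0510.
  t=1,j=1: stock 131.1300 → up 184.8933 (V=0.0000), down 93.1023 (V=0.0000). Price 0.0000; hedge Δ=0.0000, bond B=0.0000.
  t=0,j=0: stock 93.0000 → up 131.1300 (V=0.0000), down 66.0300 (V=8.4385). Price 4.1332; hedge Δ=-0.1296, bond B=16.1882.
Sanity check at the root: Δ(0,0)·S0 + B(0,0) reproduces V0 = 4.1332.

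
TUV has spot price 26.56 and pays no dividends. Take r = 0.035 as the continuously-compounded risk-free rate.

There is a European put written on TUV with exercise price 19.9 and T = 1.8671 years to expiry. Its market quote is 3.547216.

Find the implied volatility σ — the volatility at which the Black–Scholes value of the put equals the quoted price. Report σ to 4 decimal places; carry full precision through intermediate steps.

sigma = 0.5705

At σ = 0.5705 the Black–Scholes value reproduces the quote:
σ√T = 0.5705·√1.8671 = 0.779542
d₁ = (ln(S/K) + (r+σ²/2)T) / (σ√T) = (ln(26.56/19.9) + (0.035+0.5705²/2)·1.8671) / 0.779542 = (0.288687 + 0.369191) / 0.779542 = 0.843929
d₂ = d₁ − σ√T = 0.843929 − 0.779542 = 0.064387
e^{−rT} = 0.936741
N(−d₁) = 0.199355,  N(−d₂) = 0.474331
V = K·e^{−rT}·N(−d₂) − S·N(−d₁) = 8.842074 − 5.294858 = 3.547216 (equal to the quote); since ∂V/∂σ > 0 for all σ, the implied volatility is unique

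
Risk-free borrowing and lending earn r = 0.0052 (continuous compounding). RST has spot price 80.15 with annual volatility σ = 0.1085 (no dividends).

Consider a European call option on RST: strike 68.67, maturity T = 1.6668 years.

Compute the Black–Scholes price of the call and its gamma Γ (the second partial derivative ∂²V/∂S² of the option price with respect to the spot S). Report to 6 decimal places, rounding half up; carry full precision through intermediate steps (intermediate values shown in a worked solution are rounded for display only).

price = 12.694453
Γ = 0.016564

σ√T = 0.1085·√1.6668 = 0.140079
d₁ = (ln(S/K) + (r+σ²/2)T) / (σ√T) = (ln(80.15/68.67) + (0.0052+0.1085²/2)·1.6668) / 0.140079 = (0.154587 + 0.018478) / 0.140079 = 1.235492
d₂ = d₁ − σ√T = 1.235492 − 0.140079 = 1.095413
e^{−rT} = 0.991370
N(d₁) = 0.891676,  N(d₂) = 0.863332
Call price V = S·N(d₁) − K·e^{−rT}·N(d₂) = 71.467847 − 58.773395 = 12.694453
φ(d₁) = (1/√(2π))·e^{−d₁²/2} = 0.185972
Γ = φ(d₁) / (S·σ·√T) = 0.016564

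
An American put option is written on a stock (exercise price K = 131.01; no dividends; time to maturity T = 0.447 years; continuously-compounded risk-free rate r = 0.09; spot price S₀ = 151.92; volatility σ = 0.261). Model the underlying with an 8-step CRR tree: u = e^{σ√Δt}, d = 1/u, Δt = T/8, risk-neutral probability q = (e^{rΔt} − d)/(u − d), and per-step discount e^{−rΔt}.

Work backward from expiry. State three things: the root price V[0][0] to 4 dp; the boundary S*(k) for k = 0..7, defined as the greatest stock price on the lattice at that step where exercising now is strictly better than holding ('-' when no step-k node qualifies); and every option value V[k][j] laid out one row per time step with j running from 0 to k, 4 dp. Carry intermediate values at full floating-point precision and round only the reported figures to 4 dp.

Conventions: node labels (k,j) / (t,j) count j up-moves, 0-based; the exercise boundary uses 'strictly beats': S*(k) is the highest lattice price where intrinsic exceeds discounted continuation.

params: Δt=0.05588 u=1.06364 d=0.94017 q=0.52541 e^(-rΔt)=0.99498
t_8 payoffs: 38.2705 26.0914 12.3129 0.0000 0.0000 0.0000 0.0000 0.0000 0.0000
t_7: node(7,0) S=98.6413 payoff=32.3687 vs cont=31.7116 → 32.3687 [stop]  node(7,1) S=111.5954 payoff=19.4146 vs cont=18.7575 → 19.4146 [stop]  node(7,2) S=126.2507 payoff=4.7593 vs cont=5.8143 → 5.8143 [wait]  node(7,3) S=142.8306 payoff=0.0000 vs cont=0.0000 → 0.0000 [wait]  node(7,4) S=161.5879 payoff=0.0000 vs cont=0.0000 → 0.0000 [wait]  node(7,5) S=182.8084 payoff=0.0000 vs cont=0.0000 → 0.0000 [wait]  node(7,6) S=206.8158 payoff=0.0000 vs cont=0.0000 → 0.0000 [wait]  node(7,7) S=233.9760 payoff=0.0000 vs cont=0.0000 → 0.0000 [wait]  ⇒ S*(7)=111.5954
t_6: node(6,0) S=104.9186 payoff=26.0914 vs cont=25.4343 → 26.0914 [stop]  node(6,1) S=118.6971 payoff=12.3129 vs cont=12.2073 → 12.3129 [stop]  node(6,2) S=134.2850 payoff=0.0000 vs cont=2.7455 → 2.7455 [wait]  node(6,3) S=151.9200 payoff=0.0000 vs cont=0.0000 → 0.0000 [wait]  node(6,4) S=171.8709 payoff=0.0000 vs cont=0.0000 → 0.0000 [wait]  node(6,5) S=194.4420 payoff=0.0000 vs cont=0.0000 → 0.0000 [wait]  node(6,6) S=219.9771 payoff=0.0000 vs cont=0.0000 → 0.0000 [wait]  ⇒ S*(6)=118.6971
t_5: node(5,0) S=111.5954 payoff=19.4146 vs cont=18.7575 → 19.4146 [stop]  node(5,1) S=126.2507 payoff=4.7593 vs cont=7.2496 → 7.2496 [wait]  node(5,2) S=142.8306 payoff=0.0000 vs cont=1.2965 → 1.2965 [wait]  node(5,3) S=161.5879 payoff=0.0000 vs cont=0.0000 → 0.0000 [wait]  node(5,4) S=182.8084 payoff=0.0000 vs cont=0.0000 → 0.0000 [wait]  node(5,5) S=206.8158 payoff=0.0000 vs cont=0.0000 → 0.0000 [wait]  ⇒ S*(5)=111.5954
t_4: node(4,0) S=118.6971 payoff=12.3129 vs cont=12.9576 → 12.9576 [wait]  node(4,1) S=134.2850 payoff=0.0000 vs cont=4.1010 → 4.1010 [wait]  node(4,2) S=151.9200 payoff=0.0000 vs cont=0.6122 → 0.6122 [wait]  node(4,3) S=171.8709 payoff=0.0000 vs cont=0.0000 → 0.0000 [wait]  node(4,4) S=194.4420 payoff=0.0000 vs cont=0.0000 → 0.0000 [wait]  ⇒ S*(4)=-
t_3: node(3,0) S=126.2507 payoff=4.7593 vs cont=8.2626 → 8.2626 [wait]  node(3,1) S=142.8306 payoff=0.0000 vs cont=2.2566 → 2.2566 [wait]  node(3,2) S=161.5879 payoff=0.0000 vs cont=0.2891 → 0.2891 [wait]  node(3,3) S=182.8084 payoff=0.0000 vs cont=0.0000 → 0.0000 [wait]  ⇒ S*(3)=-
t_2: node(2,0) S=134.2850 payoff=0.0000 vs cont=5.0813 → 5.0813 [wait]  node(2,1) S=151.9200 payoff=0.0000 vs cont=1.2167 → 1.2167 [wait]  node(2,2) S=171.8709 payoff=0.0000 vs cont=0.1365 → 0.1365 [wait]  ⇒ S*(2)=-
t_1: node(1,0) S=142.8306 payoff=0.0000 vs cont=3.0355 → 3.0355 [wait]  node(1,1) S=161.5879 payoff=0.0000 vs cont=0.6459 → 0.6459 [wait]  ⇒ S*(1)=-
t_0: node(0,0) S=151.9200 payoff=0.0000 vs cont=1.7710 → 1.7710 [wait]  ⇒ S*(0)=-

price = 1.7710
boundary = - - - - - 111.5954 118.6971 111.5954
tree:
1.7710
3.0355 0.6459
5.0813 1.2167 0.1365
8.2626 2.2566 0.2891 0.0000
12.9576 4.1010 0.6122 0.0000 0.0000
19.4146 7.2496 1.2965 0.0000 0.0000 0.0000
26.0914 12.3129 2.7455 0.0000 0.0000 0.0000 0.0000
32.3687 19.4146 5.8143 0.0000 0.0000 0.0000 0.0000 0.0000
38.2705 26.0914 12.3129 0.0000 0.0000 0.0000 0.0000 0.0000 0.0000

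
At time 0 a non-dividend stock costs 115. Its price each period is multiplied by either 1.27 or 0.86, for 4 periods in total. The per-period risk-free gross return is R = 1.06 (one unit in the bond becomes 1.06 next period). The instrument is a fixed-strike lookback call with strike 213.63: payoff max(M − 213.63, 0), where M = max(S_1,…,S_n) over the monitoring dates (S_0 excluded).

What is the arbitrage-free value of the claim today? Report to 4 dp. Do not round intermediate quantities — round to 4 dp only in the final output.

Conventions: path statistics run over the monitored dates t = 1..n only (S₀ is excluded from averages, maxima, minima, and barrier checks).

price = 4.8692

Set p* = 0.4878 (from d < R < u); the path-dependent value is the discounted p*-expectation over all price paths.
Enumerate all 2^4 = 16 price paths (U = up ×1.27, D = down ×0.86); each path with k up-moves has probability p*^k·(1−p*)^(4−k).
DDDD: M=98.9000, payoff=0.0000, prob=0.068824
UDDD: M=146.0500, payoff=0.0000, prob=0.065547
DUDD: M=125.6030, payoff=0.0000, prob=0.065547
UUDD: M=185.4835, payoff=0.0000, prob=0.062426
DDUD: M=108.0186, payoff=0.0000, prob=0.065547
UDUD: M=159.5158, payoff=0.0000, prob=0.062426
DUUD: M=159.5158, payoff=0.0000, prob=0.062426
UUUD: M=235.5640, payoff=21.9340, prob=0.059453
DDDU: M=98.9000, payoff=0.0000, prob=0.065547
UDDU: M=146.0500, payoff=0.0000, prob=0.062426
DUDU: M=137.1836, payoff=0.0000, prob=0.062426
UUDU: M=202.5851, payoff=0.0000, prob=0.059453
DDUU: M=137.1836, payoff=0.0000, prob=0.062426
UDUU: M=202.5851, payoff=0.0000, prob=0.059453
DUUU: M=202.5851, payoff=0.0000, prob=0.059453
UUUU: M=299.1663, payoff=85.5363, prob=0.056622
Price = Σ prob·payoff / R^4 = 6.147276 / 1.262477 = 4.8692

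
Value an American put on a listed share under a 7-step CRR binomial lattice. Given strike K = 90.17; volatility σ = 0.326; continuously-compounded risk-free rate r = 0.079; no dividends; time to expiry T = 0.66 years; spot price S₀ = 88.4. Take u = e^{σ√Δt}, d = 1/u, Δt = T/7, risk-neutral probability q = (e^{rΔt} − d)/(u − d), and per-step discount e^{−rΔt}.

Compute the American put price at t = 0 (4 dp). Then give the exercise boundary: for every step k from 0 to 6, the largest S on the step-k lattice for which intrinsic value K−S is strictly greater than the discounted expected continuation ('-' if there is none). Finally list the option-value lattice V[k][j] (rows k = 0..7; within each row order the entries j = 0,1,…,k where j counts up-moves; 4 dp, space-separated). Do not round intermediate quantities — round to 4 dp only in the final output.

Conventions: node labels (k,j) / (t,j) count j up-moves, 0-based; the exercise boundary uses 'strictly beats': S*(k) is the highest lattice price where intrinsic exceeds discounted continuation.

price = 8.5791
boundary = - - - 65.4684 72.3611 65.4684 72.3611
tree:
8.5791
12.6644 4.8149
18.0489 7.7229 2.1165
24.7016 11.9785 3.7841 0.5597
30.9378 17.8089 6.6023 1.1561 0.0000
36.5799 24.7016 11.1298 2.3882 0.0000 0.0000
41.6846 30.9378 17.8089 4.9333 0.0000 0.0000 0.0000
46.3030 36.5799 24.7016 10.1905 0.0000 0.0000 0.0000 0.0000

Δt=0.09429, u=1.10528, d=0.90475, q=0.51228, disc=e^(-rΔt)=0.99258
k=7 terminal: V=max(K-S,0) → 46.3030 36.5799 24.7016 10.1905 0.0000 0.0000 0.0000 0.0000
k=6: j=0 S=48.4854 intr=41.6846 cont=41.0154 V=41.6846[EX]; j=1 S=59.2322 intr=30.9378 cont=30.2686 V=30.9378[EX]; j=2 S=72.3611 intr=17.8089 cont=17.1397 V=17.8089[EX]; j=3 S=88.4000 intr=1.7700 cont=4.9333 V=4.9333[hold]; j=4 S=107.9939 intr=0.0000 cont=0.0000 V=0.0000[hold]; j=5 S=131.9309 intr=0.0000 cont=0.0000 V=0.0000[hold]; j=6 S=161.1734 intr=0.0000 cont=0.0000 V=0.0000[hold]  S*(6)=72.3611
k=5: j=0 S=53.5901 intr=36.5799 cont=35.9107 V=36.5799[EX]; j=1 S=65.4684 intr=24.7016 cont=24.0325 V=24.7016[EX]; j=2 S=79.9795 intr=10.1905 cont=11.1298 V=11.1298[hold]; j=3 S=97.7070 intr=0.0000 cont=2.3882 V=2.3882[hold]; j=4 S=119.3639 intr=0.0000 cont=0.0000 V=0.0000[hold]; j=5 S=145.8209 intr=0.0000 cont=0.0000 V=0.0000[hold]  S*(5)=65.4684
k=4: j=0 S=59.2322 intr=30.9378 cont=30.2686 V=30.9378[EX]; j=1 S=72.3611 intr=17.8089 cont=17.6174 V=17.8089[EX]; j=2 S=88.4000 intr=1.7700 cont=6.6023 V=6.6023[hold]; j=3 S=107.9939 intr=0.0000 cont=1.1561 V=1.1561[hold]; j=4 S=131.9309 intr=0.0000 cont=0.0000 V=0.0000[hold]  S*(4)=72.3611
k=3: j=0 S=65.4684 intr=24.7016 cont=24.0325 V=24.7016[EX]; j=1 S=79.9795 intr=10.1905 cont=11.9785 V=11.9785[hold]; j=2 S=97.7070 intr=0.0000 cont=3.7841 V=3.7841[hold]; j=3 S=119.3639 intr=0.0000 cont=0.5597 V=0.5597[hold]  S*(3)=65.4684
k=2: j=0 S=72.3611 intr=17.8089 cont=18.0489 V=18.0489[hold]; j=1 S=88.4000 intr=1.7700 cont=7.7229 V=7.7229[hold]; j=2 S=107.9939 intr=0.0000 cont=2.1165 V=2.1165[hold]  S*(2)=-
k=1: j=0 S=79.9795 intr=10.1905 cont=12.6644 V=12.6644[hold]; j=1 S=97.7070 intr=0.0000 cont=4.8149 V=4.8149[hold]  S*(1)=-
k=0: j=0 S=88.4000 intr=1.7700 cont=8.5791 V=8.5791[hold]  S*(0)=-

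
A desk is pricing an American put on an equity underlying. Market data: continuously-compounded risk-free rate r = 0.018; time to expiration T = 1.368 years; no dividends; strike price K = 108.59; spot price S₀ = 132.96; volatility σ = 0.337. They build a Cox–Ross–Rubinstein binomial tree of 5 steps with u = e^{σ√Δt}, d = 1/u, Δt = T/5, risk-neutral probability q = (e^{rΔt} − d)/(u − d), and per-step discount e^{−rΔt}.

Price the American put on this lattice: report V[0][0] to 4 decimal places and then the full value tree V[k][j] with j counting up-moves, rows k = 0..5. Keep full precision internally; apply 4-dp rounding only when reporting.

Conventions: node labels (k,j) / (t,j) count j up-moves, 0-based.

price = 7.7187
tree:
7.7187
12.5603 2.3397
19.8810 4.4361 0.0000
30.2368 8.4110 0.0000 0.0000
42.8996 15.9475 0.0000 0.0000 0.0000
53.5159 30.2368 0.0000 0.0000 0.0000 0.0000

Δt=0.27360, u=1.19276, d=0.83839, q=0.46998, disc=e^(-rΔt)=0.99509
k=5 terminal: V=max(K-S,0) → 53.5159 30.2368 0.0000 0.0000 0.0000 0.0000
k=4: j=0 S=65.6904 intr=42.8996 cont=42.3661 V=42.8996[EX]; j=1 S=93.4569 intr=15.1331 cont=15.9475 V=15.9475[hold]; j=2 S=132.9600 intr=0.0000 cont=0.0000 V=0.0000[hold]; j=3 S=189.1605 intr=0.0000 cont=0.0000 V=0.0000[hold]; j=4 S=269.1164 intr=0.0000 cont=0.0000 V=0.0000[hold]
k=3: j=0 S=78.3532 intr=30.2368 cont=30.0842 V=30.2368[EX]; j=1 S=111.4721 intr=0.0000 cont=8.4110 V=8.4110[hold]; j=2 S=158.5900 intr=0.0000 cont=0.0000 V=0.0000[hold]; j=3 S=225.6240 intr=0.0000 cont=0.0000 V=0.0000[hold]
k=2: j=0 S=93.4569 intr=15.1331 cont=19.8810 V=19.8810[hold]; j=1 S=132.9600 intr=0.0000 cont=4.4361 V=4.4361[hold]; j=2 S=189.1605 intr=0.0000 cont=0.0000 V=0.0000[hold]
k=1: j=0 S=111.4721 intr=0.0000 cont=12.5603 V=12.5603[hold]; j=1 S=158.5900 intr=0.0000 cont=2.3397 V=2.3397[hold]
k=0: j=0 S=132.9600 intr=0.0000 cont=7.7187 V=7.7187[hold]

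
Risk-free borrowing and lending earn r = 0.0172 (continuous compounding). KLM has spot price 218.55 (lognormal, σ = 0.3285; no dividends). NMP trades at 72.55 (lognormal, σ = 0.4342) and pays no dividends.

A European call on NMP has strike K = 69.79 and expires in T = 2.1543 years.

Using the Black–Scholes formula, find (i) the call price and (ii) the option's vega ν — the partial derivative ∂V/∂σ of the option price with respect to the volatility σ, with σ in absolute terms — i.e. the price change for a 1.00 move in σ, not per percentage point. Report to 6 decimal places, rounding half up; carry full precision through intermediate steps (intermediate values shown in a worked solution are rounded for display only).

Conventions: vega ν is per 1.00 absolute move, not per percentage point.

σ√T = 0.4342·√2.1543 = 0.637299
d₁ = (ln(S/K) + (r+σ²/2)T) / (σ√T) = (ln(72.55/69.79) + (0.0172+0.4342²/2)·2.1543) / 0.637299 = (0.038785 + 0.240129) / 0.637299 = 0.437650
d₂ = d₁ − σ√T = 0.437650 − 0.637299 = -0.199648
e^{−rT} = 0.963624
N(d₁) = 0.669180,  N(d₂) = 0.420878
Call price V = S·N(d₁) − K·e^{−rT}·N(d₂) = 48.549017 − 28.304596 = 20.244421
φ(d₁) = (1/√(2π))·e^{−d₁²/2} = 0.362508
ν = S·φ(d₁)·√T = 38.601899

price = 20.244421
ν = 38.601899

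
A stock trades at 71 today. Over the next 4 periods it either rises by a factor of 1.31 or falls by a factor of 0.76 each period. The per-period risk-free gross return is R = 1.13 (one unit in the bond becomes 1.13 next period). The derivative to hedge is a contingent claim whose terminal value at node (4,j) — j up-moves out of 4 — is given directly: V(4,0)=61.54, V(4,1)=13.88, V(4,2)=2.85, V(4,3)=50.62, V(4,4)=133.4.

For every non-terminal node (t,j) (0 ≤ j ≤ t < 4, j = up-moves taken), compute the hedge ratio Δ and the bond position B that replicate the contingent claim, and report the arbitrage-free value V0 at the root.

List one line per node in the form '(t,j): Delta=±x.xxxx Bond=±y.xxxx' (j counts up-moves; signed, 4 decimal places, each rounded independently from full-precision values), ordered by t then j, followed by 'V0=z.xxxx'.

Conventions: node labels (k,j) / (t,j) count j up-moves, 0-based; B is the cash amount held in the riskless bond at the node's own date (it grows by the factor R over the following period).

Arbitrage-free pricing uses the up-move probability p* = (R−d)/(u−d) = 0.6727, discounting each step at R = 1.13.
Payoffs at expiry: V(4,0)=61.5400, V(4,1)=13.8800, V(4,2)=2.8500, V(4,3)=50.6200, V(4,4)=133.4000
  t=3,j=0: stock 31.1673 → up 40.8292 (V=13.8800), down 23.6871 (V=61.5400). Price 26.0866; hedge Δ=-2.7803, bond B=112.7411.
  t=3,j=1: stock 53.7226 → up 70.3766 (V=2.8500), down 40.8292 (V=13.8800). Price 5.7167; hedge Δ=-0.3733, bond B=25.7712.
  t=3,j=2: stock 92.6008 → up 121.3070 (V=50.6200), down 70.3766 (V=2.8500). Price 30.9612; hedge Δ=0.9379, bond B=-55.8933.
  t=3,j=3: stock 159.6145 → up 209.0949 (V=133.4000), down 121.3070 (V=50.6200). Price 94.0782; hedge Δ=0.9430, bond B=-56.4309.
  t=2,j=0: stock 41.0096 → up 53.7226 (V=5.7167), down 31.1673 (V=26.0866). Price 10.9586; hedge Δ=-0.9031, bond B=47.9948.
  t=2,j=1: stock 70.6876 → up 92.6008 (V=30.9612), down 53.7226 (V=5.7167). Price 20.0879; hedge Δ=0.6493, bond B=-25.8113.
  t=2,j=2: stock 121.8431 → up 159.6145 (V=94.0782), down 92.6008 (V=30.9612). Price 64.9750; hedge Δ=0.9419, bond B=-49.7832.
  t=1,j=0: stock 53.9600 → up 70.6876 (V=20.0879), down 41.0096 (V=10.9586). Price 15.1329; hedge Δ=0.3076, bond B=-1.4660.
  t=1,j=1: stock 93.0100 → up 121.8431 (V=64.9750), down 70.6876 (V=20.0879). Price 44.4997; hedge Δ=0.8775, bond B=-37.1131.
  t=0,j=0: stock 71.0000 → up 93.0100 (V=44.4997), down 53.9600 (V=15.1329). Price 30.8750; hedge Δ=0.7520, bond B=-22.5193.
Sanity check at the root: Δ(0,0)·S0 + B(0,0) reproduces V0 = 30.8750.

(0,0): Delta=0.7520 Bond=-22.5193
(1,0): Delta=0.3076 Bond=-1.4660
(1,1): Delta=0.8775 Bond=-37.1131
(2,0): Delta=-0.9031 Bond=47.9948
(2,1): Delta=0.6493 Bond=-25.8113
(2,2): Delta=0.9419 Bond=-49.7832
(3,0): Delta=-2.7803 Bond=112.7411
(3,1): Delta=-0.3733 Bond=25.7712
(3,2): Delta=0.9379 Bond=-55.8933
(3,3): Delta=0.9430 Bond=-56.4309
V0=30.8750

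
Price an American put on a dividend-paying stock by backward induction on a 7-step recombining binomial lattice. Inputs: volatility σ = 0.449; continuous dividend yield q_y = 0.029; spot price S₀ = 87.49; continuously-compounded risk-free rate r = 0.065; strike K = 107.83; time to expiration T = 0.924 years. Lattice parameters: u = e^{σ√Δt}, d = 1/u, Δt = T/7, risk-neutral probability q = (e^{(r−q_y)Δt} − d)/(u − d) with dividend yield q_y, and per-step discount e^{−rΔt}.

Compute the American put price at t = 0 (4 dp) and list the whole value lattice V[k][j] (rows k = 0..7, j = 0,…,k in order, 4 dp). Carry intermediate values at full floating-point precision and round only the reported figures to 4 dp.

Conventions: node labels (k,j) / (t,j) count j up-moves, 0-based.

price = 26.5371
tree:
26.5371
35.0336 17.5852
44.6957 24.9420 9.7359
54.1986 34.1317 15.1913 3.8554
62.2711 44.6957 23.0221 6.7721 0.6868
69.1286 54.1986 33.5089 11.7962 1.3165 0.0000
74.9539 62.2711 44.6957 20.3400 2.5236 0.0000 0.0000
79.9024 69.1286 54.1986 33.5089 4.8377 0.0000 0.0000 0.0000

params: Δt=0.13200 u=1.17719 d=0.84948 q=0.47384 e^(-rΔt)=0.99146
t_7 payoffs: 79.9024 69.1286 54.1986 33.5089 4.8377 0.0000 0.0000 0.0000
k=6: node(6,0) S=32.8761 payoff=74.9539 vs cont=74.1583 → 74.9539 [stop]  node(6,1) S=45.5589 payoff=62.2711 vs cont=61.5240 → 62.2711 [stop]  node(6,2) S=63.1343 payoff=44.6957 vs cont=44.0156 → 44.6957 [stop]  node(6,3) S=87.4900 payoff=20.3400 vs cont=19.7530 → 20.3400 [stop]  node(6,4) S=121.2415 payoff=0.0000 vs cont=2.5236 → 2.5236 [wait]  node(6,5) S=168.0134 payoff=0.0000 vs cont=0.0000 → 0.0000 [wait]  node(6,6) S=232.8288 payoff=0.0000 vs cont=0.0000 → 0.0000 [wait]
k=5: node(5,0) S=38.7014 payoff=69.1286 vs cont=68.3553 → 69.1286 [stop]  node(5,1) S=53.6314 payoff=54.1986 vs cont=53.4823 → 54.1986 [stop]  node(5,2) S=74.3211 payoff=33.5089 vs cont=32.8716 → 33.5089 [stop]  node(5,3) S=102.9923 payoff=4.8377 vs cont=11.7962 → 11.7962 [wait]  node(5,4) S=142.7242 payoff=0.0000 vs cont=1.3165 → 1.3165 [wait]  node(5,5) S=197.7836 payoff=0.0000 vs cont=0.0000 → 0.0000 [wait]
k=4: node(4,0) S=45.5589 payoff=62.2711 vs cont=61.5240 → 62.2711 [stop]  node(4,1) S=63.1343 payoff=44.6957 vs cont=44.0156 → 44.6957 [stop]  node(4,2) S=87.4900 payoff=20.3400 vs cont=23.0221 → 23.0221 [wait]  node(4,3) S=121.2415 payoff=0.0000 vs cont=6.7721 → 6.7721 [wait]  node(4,4) S=168.0134 payoff=0.0000 vs cont=0.6868 → 0.6868 [wait]
k=3: node(3,0) S=53.6314 payoff=54.1986 vs cont=53.4823 → 54.1986 [stop]  node(3,1) S=74.3211 payoff=33.5089 vs cont=34.1317 → 34.1317 [wait]  node(3,2) S=102.9923 payoff=4.8377 vs cont=15.1913 → 15.1913 [wait]  node(3,3) S=142.7242 payoff=0.0000 vs cont=3.8554 → 3.8554 [wait]
k=2: node(2,0) S=63.1343 payoff=44.6957 vs cont=44.3082 → 44.6957 [stop]  node(2,1) S=87.4900 payoff=20.3400 vs cont=24.9420 → 24.9420 [wait]  node(2,2) S=121.2415 payoff=0.0000 vs cont=9.7359 → 9.7359 [wait]
k=1: node(1,0) S=74.3211 payoff=33.5089 vs cont=35.0336 → 35.0336 [wait]  node(1,1) S=102.9923 payoff=4.8377 vs cont=17.5852 → 17.5852 [wait]
k=0: node(0,0) S=87.4900 payoff=20.3400 vs cont=26.5371 → 26.5371 [wait]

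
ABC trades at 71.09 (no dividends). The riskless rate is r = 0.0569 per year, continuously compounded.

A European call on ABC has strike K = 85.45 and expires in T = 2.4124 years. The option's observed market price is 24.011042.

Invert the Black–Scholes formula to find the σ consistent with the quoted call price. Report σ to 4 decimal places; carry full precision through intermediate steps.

sigma = 0.5893

At σ = 0.5893 the Black–Scholes value reproduces the quote:
σ√T = 0.5893·√2.4124 = 0.915295
d₁ = (ln(S/K) + (r+σ²/2)T) / (σ√T) = (ln(71.09/85.45) + (0.0569+0.5893²/2)·2.4124) / 0.915295 = (-0.183985 + 0.556148) / 0.915295 = 0.406605
d₂ = d₁ − σ√T = 0.406605 − 0.915295 = -0.508690
e^{−rT} = 0.871739
N(d₁) = 0.657851,  N(d₂) = 0.305485
V = S·N(d₁) − K·e^{−rT}·N(d₂) = 46.766617 − 22.755575 = 24.011042 (the observed quote) — the price is monotone increasing in volatility, hence this σ is the only solution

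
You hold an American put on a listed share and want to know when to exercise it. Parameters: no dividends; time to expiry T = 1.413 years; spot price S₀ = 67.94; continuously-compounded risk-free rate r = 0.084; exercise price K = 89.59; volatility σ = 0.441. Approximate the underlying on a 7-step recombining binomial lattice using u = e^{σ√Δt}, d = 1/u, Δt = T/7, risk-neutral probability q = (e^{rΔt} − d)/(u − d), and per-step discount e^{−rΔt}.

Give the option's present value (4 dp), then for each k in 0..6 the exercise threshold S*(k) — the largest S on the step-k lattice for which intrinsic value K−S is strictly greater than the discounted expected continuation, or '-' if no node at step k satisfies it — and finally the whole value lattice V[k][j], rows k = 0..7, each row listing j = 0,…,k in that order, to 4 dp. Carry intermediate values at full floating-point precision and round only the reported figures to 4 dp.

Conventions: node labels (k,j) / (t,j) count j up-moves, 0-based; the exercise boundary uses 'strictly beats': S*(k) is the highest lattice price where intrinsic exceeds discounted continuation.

params: Δt=0.20186 u=1.21913 d=0.82026 q=0.49350 e^(-rΔt)=0.98319
t_7 payoffs: 72.6160 64.3621 52.0945 33.8616 6.7625 0.0000 0.0000 0.0000
t_6: node(6,0) S=20.6934 payoff=68.8966 vs cont=67.3903 → 68.8966 [stop]  node(6,1) S=30.7560 payoff=58.8340 vs cont=57.3277 → 58.8340 [stop]  node(6,2) S=45.7118 payoff=43.8782 vs cont=42.3720 → 43.8782 [stop]  node(6,3) S=67.9400 payoff=21.6500 vs cont=20.1437 → 21.6500 [stop]  node(6,4) S=100.9772 payoff=0.0000 vs cont=3.3676 → 3.3676 [wait]  node(6,5) S=150.0793 payoff=0.0000 vs cont=0.0000 → 0.0000 [wait]  node(6,6) S=223.0584 payoff=0.0000 vs cont=0.0000 → 0.0000 [wait]  ⇒ S*(6)=67.9400
t_5: node(5,0) S=25.2279 payoff=64.3621 vs cont=62.8558 → 64.3621 [stop]  node(5,1) S=37.4955 payoff=52.0945 vs cont=50.5882 → 52.0945 [stop]  node(5,2) S=55.7284 payoff=33.8616 vs cont=32.3553 → 33.8616 [stop]  node(5,3) S=82.8275 payoff=6.7625 vs cont=12.4153 → 12.4153 [wait]  node(5,4) S=123.1040 payoff=0.0000 vs cont=1.6770 → 1.6770 [wait]  node(5,5) S=182.9657 payoff=0.0000 vs cont=0.0000 → 0.0000 [wait]  ⇒ S*(5)=55.7284
t_4: node(4,0) S=30.7560 payoff=58.8340 vs cont=57.3277 → 58.8340 [stop]  node(4,1) S=45.7118 payoff=43.8782 vs cont=42.3720 → 43.8782 [stop]  node(4,2) S=67.9400 payoff=21.6500 vs cont=22.8865 → 22.8865 [wait]  node(4,3) S=100.9772 payoff=0.0000 vs cont=6.9963 → 6.9963 [wait]  node(4,4) S=150.0793 payoff=0.0000 vs cont=0.8351 → 0.8351 [wait]  ⇒ S*(4)=45.7118
t_3: node(3,0) S=37.4955 payoff=52.0945 vs cont=50.5882 → 52.0945 [stop]  node(3,1) S=55.7284 payoff=33.8616 vs cont=32.9552 → 33.8616 [stop]  node(3,2) S=82.8275 payoff=6.7625 vs cont=14.7917 → 14.7917 [wait]  node(3,3) S=123.1040 payoff=0.0000 vs cont=3.8893 → 3.8893 [wait]  ⇒ S*(3)=55.7284
t_2: node(2,0) S=45.7118 payoff=43.8782 vs cont=42.3720 → 43.8782 [stop]  node(2,1) S=67.9400 payoff=21.6500 vs cont=24.0395 → 24.0395 [wait]  node(2,2) S=100.9772 payoff=0.0000 vs cont=9.2531 → 9.2531 [wait]  ⇒ S*(2)=45.7118
t_1: node(1,0) S=55.7284 payoff=33.8616 vs cont=33.5147 → 33.8616 [stop]  node(1,1) S=82.8275 payoff=6.7625 vs cont=16.4609 → 16.4609 [wait]  ⇒ S*(1)=55.7284
t_0: node(0,0) S=67.9400 payoff=21.6500 vs cont=24.8494 → 24.8494 [wait]  ⇒ S*(0)=-

price = 24.8494
boundary = - 55.7284 45.7118 55.7284 45.7118 55.7284 67.9400
tree:
24.8494
33.8616 16.4609
43.8782 24.0395 9.2531
52.0945 33.8616 14.7917 3.8893
58.8340 43.8782 22.8865 6.9963 0.8351
64.3621 52.0945 33.8616 12.4153 1.6770 0.0000
68.8966 58.8340 43.8782 21.6500 3.3676 0.0000 0.0000
72.6160 64.3621 52.0945 33.8616 6.7625 0.0000 0.0000 0.0000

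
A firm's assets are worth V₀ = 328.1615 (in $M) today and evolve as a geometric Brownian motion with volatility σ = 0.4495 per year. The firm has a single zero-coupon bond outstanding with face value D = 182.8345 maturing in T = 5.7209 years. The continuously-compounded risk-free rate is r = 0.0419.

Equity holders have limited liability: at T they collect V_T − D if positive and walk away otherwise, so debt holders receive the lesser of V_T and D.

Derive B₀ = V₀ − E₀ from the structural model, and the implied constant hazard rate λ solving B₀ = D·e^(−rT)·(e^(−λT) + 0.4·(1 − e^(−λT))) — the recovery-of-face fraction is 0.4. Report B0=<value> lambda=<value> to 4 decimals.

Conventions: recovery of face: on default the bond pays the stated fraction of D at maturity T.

B0=116.4962 lambda=0.0667

Apply the equity-as-call identities (strike 182.8345, horizon 5.7209 years):
d₁ = [ln(V₀/D) + (r + σ²/2)T] / (σ√T)
   = [ln(328.1615/182.8345) + (0.0419 + 0.5·0.4495²)·5.7209] / (0.4495·√5.7209)
   = [0.584924 + 0.817660] / 1.075132 = 1.304570
d₂ = d₁ − σ√T = 1.304570 − 1.075132 = 0.229437
N(d₁) = 0.903980,  N(d₂) = 0.590736,  e^(−rT) = 0.786859
E₀ = V₀·N(d₁) − D·e^(−rT)·N(d₂)
   = 328.1615·0.903980 − 182.8345·0.786859·0.590736 = 211.665334
B₀ = V₀ − E₀ = 328.1615 − 211.665334 = 116.496166
e^(−λT) = (B₀·e^(rT)/D − 0.4)/(1 − 0.4) = (116.4962·1.270875/182.8345 − 0.4)/0.6 = 0.68293382
λ = −ln(0.68293382)/5.7209 = 0.066660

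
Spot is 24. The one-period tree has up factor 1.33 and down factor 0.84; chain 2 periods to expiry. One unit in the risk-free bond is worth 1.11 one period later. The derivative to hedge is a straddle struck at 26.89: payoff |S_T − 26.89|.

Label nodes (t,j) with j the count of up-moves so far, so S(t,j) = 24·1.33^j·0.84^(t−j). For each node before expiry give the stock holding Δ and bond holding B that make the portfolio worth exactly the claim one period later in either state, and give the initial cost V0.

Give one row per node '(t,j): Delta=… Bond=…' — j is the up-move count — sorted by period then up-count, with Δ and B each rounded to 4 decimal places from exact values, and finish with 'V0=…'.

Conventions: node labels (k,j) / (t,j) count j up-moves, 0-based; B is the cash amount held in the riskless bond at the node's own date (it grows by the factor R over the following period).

Under the risk-neutral measure, an up-move has probability p* = (R−d)/(u−d) = 0.5510 and values discount at R = 1.11.
Expiry values: V(2,0)=9.9556, V(2,1)=0.0772, V(2,2)=15.5636
(1,0): S=20.1600. Δ = (V_up−V_dn)/(S_up−S_dn) = (0.0772−9.9556)/(26.8128−16.9344) = -1.0000. V = [p*·0.0772 + (1−p*)·9.9556]/1.11 = 4.0652. B = V − Δ·S = 24.2252.
(1,1): S=31.9200. Δ = (V_up−V_dn)/(S_up−S_dn) = (15.5636−0.0772)/(42.4536−26.8128) = 0.9901. V = [p*·15.5636 + (1−p*)·0.0772]/1.11 = 7.7572. B = V − Δ·S = -23.8477.
(0,0): S=24.0000. Δ = (V_up−V_dn)/(S_up−S_dn) = (7.7572−4.0652)/(31.9200−20.1600) = 0.3139. V = [p*·7.7572 + (1−p*)·4.0652]/1.11 = 5.4951. B = V − Δ·S = -2.0396.
As a check, the time-0 holding Δ(0,0)·S0 + B(0,0) comes to 5.4951 — exactly V0.

(0,0): Delta=0.3139 Bond=-2.0396
(1,0): Delta=-1.0000 Bond=24.2252
(1,1): Delta=0.9901 Bond=-23.8477
V0=5.4951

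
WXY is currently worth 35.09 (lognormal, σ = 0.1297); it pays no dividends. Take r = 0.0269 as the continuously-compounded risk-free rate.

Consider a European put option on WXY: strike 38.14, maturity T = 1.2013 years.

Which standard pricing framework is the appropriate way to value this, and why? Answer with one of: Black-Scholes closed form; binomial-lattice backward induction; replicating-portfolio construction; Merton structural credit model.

framework: Black-Scholes closed form

Key observation: a European-exercise option on WXY struck at 38.14 — a GBM underlying with constant parameters — admits an analytic price: the data contain no early exercise, no discrete tree, no debt structure.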